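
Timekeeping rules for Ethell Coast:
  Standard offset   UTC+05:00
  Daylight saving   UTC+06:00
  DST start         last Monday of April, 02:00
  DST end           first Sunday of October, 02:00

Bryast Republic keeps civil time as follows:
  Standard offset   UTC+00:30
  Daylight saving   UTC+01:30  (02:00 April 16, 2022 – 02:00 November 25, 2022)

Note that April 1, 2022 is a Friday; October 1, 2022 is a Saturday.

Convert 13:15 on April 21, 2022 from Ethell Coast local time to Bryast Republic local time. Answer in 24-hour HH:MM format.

1 April 2022 is a Friday, so Mondays fall on 4, 11, 18, 25; the last is April 25.
1 October 2022 is a Saturday, so the first Sunday is October 2.
Daylight saving runs 25 April – 2 October; April 21, 2022 is outside that window, so Ethell Coast is on standard time at UTC+05:00.
13:15 Ethell Coast − 5h = 08:15 UTC.
At the standard offset (UTC+00:30), 08:15 UTC + 0h30m = 08:45 Bryast Republic standard time.
The standard-time date in Bryast Republic, April 21, 2022, falls between 16 April and 25 November, so daylight saving is in effect and Bryast Republic is at UTC+01:30.
08:15 UTC + 1h30m = 09:45 Bryast Republic.

09:45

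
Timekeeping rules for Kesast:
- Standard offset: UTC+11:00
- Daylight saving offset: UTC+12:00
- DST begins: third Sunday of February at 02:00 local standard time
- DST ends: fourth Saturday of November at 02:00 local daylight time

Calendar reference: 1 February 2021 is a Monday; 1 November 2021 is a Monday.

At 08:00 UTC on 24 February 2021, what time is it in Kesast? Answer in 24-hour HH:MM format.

1 February 2021 is a Monday, so the first Sunday is February 7 and the third is February 21.
1 November 2021 is a Monday, so the first Saturday is November 6 and the fourth is November 27.
At the standard offset (UTC+11:00), 08:00 UTC + 11h = 19:00 Kesast standard time.
The standard-time date in Kesast, 24 February 2021, lies within the daylight-saving period (21 February – 27 November), so Kesast is on daylight time, UTC+12:00.
08:00 UTC + 12h = 20:00 local.

20:00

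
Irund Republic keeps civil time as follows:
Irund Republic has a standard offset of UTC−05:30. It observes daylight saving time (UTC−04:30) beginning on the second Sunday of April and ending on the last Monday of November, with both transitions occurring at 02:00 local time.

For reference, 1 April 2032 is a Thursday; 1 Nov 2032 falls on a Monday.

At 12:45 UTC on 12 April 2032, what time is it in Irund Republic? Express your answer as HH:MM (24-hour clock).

08:15

1 April 2032 is a Thursday, so the first Sunday is April 4 and the second is April 11.
1 November 2032 is a Monday, so Mondays fall on 1, 8, 15, 22, 29; the last is November 29.
At the standard offset (UTC−05:30), 12:45 UTC − 5h30m = 07:15 Irund Republic standard time.
The standard-time date in Irund Republic, 12 April 2032, lies within the daylight-saving period (11 April – 29 November), so Irund Republic is on daylight time, UTC−04:30.
12:45 UTC − 4h30m = 08:15 local.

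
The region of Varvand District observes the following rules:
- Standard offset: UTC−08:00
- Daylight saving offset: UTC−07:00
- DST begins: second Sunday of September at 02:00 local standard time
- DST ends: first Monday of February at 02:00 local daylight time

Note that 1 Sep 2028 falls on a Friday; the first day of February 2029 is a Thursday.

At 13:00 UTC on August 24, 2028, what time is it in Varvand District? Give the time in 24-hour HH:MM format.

1 September 2028 is a Friday, so the first Sunday is September 3 and the second is September 10.
1 February 2029 is a Thursday, so the first Monday is February 5.
At the standard offset (UTC−08:00), 13:00 UTC − 8h = 05:00 Varvand District standard time.
The standard-time date in Varvand District, August 24, 2028, is outside the daylight-saving period (10 September 2028 – 5 February 2029), so Varvand District is on standard time, UTC−08:00.
13:00 UTC − 8h = 05:00 local.

05:00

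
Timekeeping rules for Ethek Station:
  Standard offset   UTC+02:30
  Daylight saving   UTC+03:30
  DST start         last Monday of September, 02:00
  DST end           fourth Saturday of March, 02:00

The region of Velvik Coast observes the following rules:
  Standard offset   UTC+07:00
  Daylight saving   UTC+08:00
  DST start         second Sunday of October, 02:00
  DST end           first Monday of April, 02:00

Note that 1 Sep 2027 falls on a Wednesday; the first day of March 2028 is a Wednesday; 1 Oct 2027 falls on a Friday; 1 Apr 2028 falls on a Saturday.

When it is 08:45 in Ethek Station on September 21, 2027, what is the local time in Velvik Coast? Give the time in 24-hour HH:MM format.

1 September 2027 is a Wednesday, so Mondays fall on 6, 13, 20, 27; the last is September 27.
1 March 2028 is a Wednesday, so the first Saturday is March 4 and the fourth is March 25.
September 21, 2027 is outside the daylight-saving period (27 September 2027 – 25 March 2028), so Ethek Station is on standard time, UTC+02:30.
08:45 Ethek Station − 2h30m = 06:15 UTC.
1 October 2027 is a Friday, so the first Sunday is October 3 and the second is October 10.
1 April 2028 is a Saturday, so the first Monday is April 3.
At the standard offset (UTC+07:00), 06:15 UTC + 7h = 13:15 Velvik Coast standard time.
The standard-time date in Velvik Coast, September 21, 2027, is outside the daylight-saving period (10 October 2027 – 3 April 2028), so Velvik Coast is on standard time, UTC+07:00.
06:15 UTC + 7h = 13:15 Velvik Coast.

13:15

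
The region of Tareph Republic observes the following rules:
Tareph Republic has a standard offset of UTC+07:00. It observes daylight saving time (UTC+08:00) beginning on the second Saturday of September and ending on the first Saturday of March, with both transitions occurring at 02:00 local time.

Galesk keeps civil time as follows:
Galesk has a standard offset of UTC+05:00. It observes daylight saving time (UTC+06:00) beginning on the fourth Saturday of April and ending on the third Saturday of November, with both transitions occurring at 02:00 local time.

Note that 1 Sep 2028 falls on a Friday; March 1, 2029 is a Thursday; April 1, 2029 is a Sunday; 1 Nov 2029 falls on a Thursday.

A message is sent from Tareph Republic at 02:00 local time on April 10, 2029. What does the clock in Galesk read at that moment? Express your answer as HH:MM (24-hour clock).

1 September 2028 is a Friday, so the first Saturday is September 2 and the second is September 9.
1 March 2029 is a Thursday, so the first Saturday is March 3.
April 10, 2029 is outside the daylight-saving period (9 September 2028 – 3 March 2029), so Tareph Republic is on standard time, UTC+07:00.
02:00 Tareph Republic − 7h = 19:00 UTC (rolling into the previous day, 9 April 2029).
1 April 2029 is a Sunday, so the first Saturday is April 7 and the fourth is April 28.
1 November 2029 is a Thursday, so the first Saturday is November 3 and the third is November 17.
At the standard offset (UTC+05:00), 19:00 UTC + 5h = 00:00 Galesk standard time (rolling into the next day, 10 April 2029).
Daylight saving runs 28 April – 17 November; the standard-time date in Galesk, April 10, 2029, is outside that window, so Galesk is on standard time at UTC+05:00.
19:00 UTC + 5h = 00:00 Galesk (rolling into the next day, 10 April 2029).

00:00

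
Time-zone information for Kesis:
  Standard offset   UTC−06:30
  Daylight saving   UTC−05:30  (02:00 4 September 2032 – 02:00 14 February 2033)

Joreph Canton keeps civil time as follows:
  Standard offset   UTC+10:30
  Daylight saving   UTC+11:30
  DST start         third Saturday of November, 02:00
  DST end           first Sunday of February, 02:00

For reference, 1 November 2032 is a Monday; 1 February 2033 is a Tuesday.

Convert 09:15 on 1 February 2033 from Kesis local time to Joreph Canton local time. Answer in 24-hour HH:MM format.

02:15

1 February 2033 lies within the daylight-saving period (4 September 2032 – 14 February 2033), so Kesis is on daylight time, UTC−05:30.
09:15 Kesis + 5h30m = 14:45 UTC.
1 November 2032 is a Monday, so the first Saturday is November 6 and the third is November 20.
1 February 2033 is a Tuesday, so the first Sunday is February 6.
At the standard offset (UTC+10:30), 14:45 UTC + 10h30m = 01:15 Joreph Canton standard time (rolling into the next day, 2 February 2033).
The standard-time date in Joreph Canton, 2 February 2033, falls between 20 November 2032 and 6 February 2033, so daylight saving is in effect and Joreph Canton is at UTC+11:30.
14:45 UTC + 11h30m = 02:15 Joreph Canton (rolling into the next day, 2 February 2033).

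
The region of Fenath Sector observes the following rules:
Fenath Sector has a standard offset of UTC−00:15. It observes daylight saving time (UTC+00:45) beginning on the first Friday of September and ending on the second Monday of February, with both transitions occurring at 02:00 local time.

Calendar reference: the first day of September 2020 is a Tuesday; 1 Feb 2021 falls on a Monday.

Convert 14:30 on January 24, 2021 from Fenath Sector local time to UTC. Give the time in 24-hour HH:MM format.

1 September 2020 is a Tuesday, so the first Friday is September 4.
1 February 2021 is a Monday, so the first Monday is February 1 and the second is February 8.
Daylight saving runs 4 September 2020 – 8 February 2021; January 24, 2021 is inside that window, so Fenath Sector is at UTC+00:45.
14:30 local − 0h45m = 13:45 UTC.

13:45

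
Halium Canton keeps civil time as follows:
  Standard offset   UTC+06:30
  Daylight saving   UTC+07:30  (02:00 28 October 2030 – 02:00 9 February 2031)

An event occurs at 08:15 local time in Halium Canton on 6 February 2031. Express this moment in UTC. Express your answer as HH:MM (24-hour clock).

00:45

Daylight saving runs 28 October 2030 – 9 February 2031; 6 February 2031 is inside that window, so Halium Canton is at UTC+07:30.
08:15 local − 7h30m = 00:45 UTC.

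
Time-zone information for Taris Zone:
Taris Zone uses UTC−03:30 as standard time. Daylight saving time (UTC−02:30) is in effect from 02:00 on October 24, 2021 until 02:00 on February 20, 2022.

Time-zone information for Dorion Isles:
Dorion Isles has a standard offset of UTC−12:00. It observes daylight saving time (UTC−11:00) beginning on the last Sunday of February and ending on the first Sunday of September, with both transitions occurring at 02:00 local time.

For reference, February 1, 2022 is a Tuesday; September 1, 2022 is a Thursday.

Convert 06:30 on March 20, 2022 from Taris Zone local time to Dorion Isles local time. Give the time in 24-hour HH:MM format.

Daylight saving runs 24 October 2021 – 20 February 2022; March 20, 2022 is outside that window, so Taris Zone is on standard time at UTC−03:30.
06:30 Taris Zone + 3h30m = 10:00 UTC.
1 February 2022 is a Tuesday, so Sundays fall on 6, 13, 20, 27; the last is February 27.
1 September 2022 is a Thursday, so the first Sunday is September 4.
At the standard offset (UTC−12:00), 10:00 UTC − 12h = 22:00 Dorion Isles standard time (rolling into the previous day, 19 March 2022).
Daylight saving runs 27 February – 4 September; the standard-time date in Dorion Isles, March 19, 2022, is inside that window, so Dorion Isles is at UTC−11:00.
10:00 UTC − 11h = 23:00 Dorion Isles (rolling into the previous day, 19 March 2022).

23:00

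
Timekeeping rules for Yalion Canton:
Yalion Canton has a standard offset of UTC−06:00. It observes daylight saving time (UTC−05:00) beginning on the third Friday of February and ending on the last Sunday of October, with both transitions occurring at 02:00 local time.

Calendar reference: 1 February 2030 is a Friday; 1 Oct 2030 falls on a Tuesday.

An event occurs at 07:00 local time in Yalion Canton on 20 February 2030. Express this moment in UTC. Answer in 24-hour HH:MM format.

1 February 2030 is a Friday, so the first Friday is February 1 and the third is February 15.
1 October 2030 is a Tuesday, so Sundays fall on 6, 13, 20, 27; the last is October 27.
20 February 2030 lies within the daylight-saving period (15 February – 27 October), so Yalion Canton is on daylight time, UTC−05:00.
07:00 local + 5h = 12:00 UTC.

12:00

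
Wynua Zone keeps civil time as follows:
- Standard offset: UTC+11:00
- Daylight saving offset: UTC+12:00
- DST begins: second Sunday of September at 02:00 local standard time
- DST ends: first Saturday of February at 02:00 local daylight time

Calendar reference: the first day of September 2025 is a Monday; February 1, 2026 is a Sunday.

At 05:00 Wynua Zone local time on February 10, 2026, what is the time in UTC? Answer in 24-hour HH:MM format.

1 September 2025 is a Monday, so the first Sunday is September 7 and the second is September 14.
1 February 2026 is a Sunday, so the first Saturday is February 7.
February 10, 2026 does not fall between 14 September 2025 and 7 February 2026, so daylight saving is not in effect and Wynua Zone is at UTC+11:00.
05:00 local − 11h = 18:00 UTC (rolling into the previous day, 9 February 2026).

18:00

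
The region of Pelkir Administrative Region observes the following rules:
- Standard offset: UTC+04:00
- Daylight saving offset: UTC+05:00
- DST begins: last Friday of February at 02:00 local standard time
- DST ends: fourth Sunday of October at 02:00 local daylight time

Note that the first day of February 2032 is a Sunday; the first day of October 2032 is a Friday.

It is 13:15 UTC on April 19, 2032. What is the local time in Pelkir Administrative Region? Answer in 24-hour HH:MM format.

18:15

1 February 2032 is a Sunday, so Fridays fall on 6, 13, 20, 27; the last is February 27.
1 October 2032 is a Friday, so the first Sunday is October 3 and the fourth is October 24.
At the standard offset (UTC+04:00), 13:15 UTC + 4h = 17:15 Pelkir Administrative Region standard time.
Daylight saving runs 27 February – 24 October; the standard-time date in Pelkir Administrative Region, April 19, 2032, is inside that window, so Pelkir Administrative Region is at UTC+05:00.
13:15 UTC + 5h = 18:15 local.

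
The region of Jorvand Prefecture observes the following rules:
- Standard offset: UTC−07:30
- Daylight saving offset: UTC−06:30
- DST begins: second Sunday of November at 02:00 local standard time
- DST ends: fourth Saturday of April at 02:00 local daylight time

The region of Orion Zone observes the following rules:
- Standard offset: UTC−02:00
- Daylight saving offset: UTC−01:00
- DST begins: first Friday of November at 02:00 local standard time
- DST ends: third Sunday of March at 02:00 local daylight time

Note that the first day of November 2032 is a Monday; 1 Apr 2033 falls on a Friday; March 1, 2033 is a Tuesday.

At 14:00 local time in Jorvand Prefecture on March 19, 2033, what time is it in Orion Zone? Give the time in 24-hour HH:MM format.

1 November 2032 is a Monday, so the first Sunday is November 7 and the second is November 14.
1 April 2033 is a Friday, so the first Saturday is April 2 and the fourth is April 23.
March 19, 2033 lies within the daylight-saving period (14 November 2032 – 23 April 2033), so Jorvand Prefecture is on daylight time, UTC−06:30.
14:00 Jorvand Prefecture + 6h30m = 20:30 UTC.
1 November 2032 is a Monday, so the first Friday is November 5.
1 March 2033 is a Tuesday, so the first Sunday is March 6 and the third is March 20.
At the standard offset (UTC−02:00), 20:30 UTC − 2h = 18:30 Orion Zone standard time.
The standard-time date in Orion Zone, March 19, 2033, falls between 5 November 2032 and 20 March 2033, so daylight saving is in effect and Orion Zone is at UTC−01:00.
20:30 UTC − 1h = 19:30 Orion Zone.

19:30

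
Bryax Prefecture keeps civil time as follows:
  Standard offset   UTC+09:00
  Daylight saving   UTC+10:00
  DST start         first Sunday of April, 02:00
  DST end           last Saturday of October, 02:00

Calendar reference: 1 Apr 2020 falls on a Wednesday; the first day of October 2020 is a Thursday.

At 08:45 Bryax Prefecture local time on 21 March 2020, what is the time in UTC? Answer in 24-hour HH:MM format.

23:45

1 April 2020 is a Wednesday, so the first Sunday is April 5.
1 October 2020 is a Thursday, so Saturdays fall on 3, 10, 17, 24, 31; the last is October 31.
21 March 2020 does not fall between 5 April and 31 October, so daylight saving is not in effect and Bryax Prefecture is at UTC+09:00.
08:45 local − 9h = 23:45 UTC (rolling into the previous day, 20 March 2020).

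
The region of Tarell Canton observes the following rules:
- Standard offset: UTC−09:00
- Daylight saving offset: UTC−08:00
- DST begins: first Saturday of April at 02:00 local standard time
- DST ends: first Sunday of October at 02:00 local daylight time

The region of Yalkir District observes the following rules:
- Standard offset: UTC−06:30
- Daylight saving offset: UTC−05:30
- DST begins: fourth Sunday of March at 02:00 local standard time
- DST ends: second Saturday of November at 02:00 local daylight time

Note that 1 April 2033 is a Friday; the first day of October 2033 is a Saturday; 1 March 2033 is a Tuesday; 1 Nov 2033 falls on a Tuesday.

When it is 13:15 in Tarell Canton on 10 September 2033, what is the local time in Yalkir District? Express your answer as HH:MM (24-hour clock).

1 April 2033 is a Friday, so the first Saturday is April 2.
1 October 2033 is a Saturday, so the first Sunday is October 2.
10 September 2033 falls between 2 April and 2 October, so daylight saving is in effect and Tarell Canton is at UTC−08:00.
13:15 Tarell Canton + 8h = 21:15 UTC.
1 March 2033 is a Tuesday, so the first Sunday is March 6 and the fourth is March 27.
1 November 2033 is a Tuesday, so the first Saturday is November 5 and the second is November 12.
At the standard offset (UTC−06:30), 21:15 UTC − 6h30m = 14:45 Yalkir District standard time.
The standard-time date in Yalkir District, 10 September 2033, lies within the daylight-saving period (27 March – 12 November), so Yalkir District is on daylight time, UTC−05:30.
21:15 UTC − 5h30m = 15:45 Yalkir District.

15:45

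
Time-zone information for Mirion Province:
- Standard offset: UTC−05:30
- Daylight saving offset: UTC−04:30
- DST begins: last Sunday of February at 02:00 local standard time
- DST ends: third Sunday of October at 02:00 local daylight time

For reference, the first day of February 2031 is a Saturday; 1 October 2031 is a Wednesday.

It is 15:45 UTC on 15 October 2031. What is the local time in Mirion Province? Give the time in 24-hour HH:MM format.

11:15

1 February 2031 is a Saturday, so Sundays fall on 2, 9, 16, 23; the last is February 23.
1 October 2031 is a Wednesday, so the first Sunday is October 5 and the third is October 19.
At the standard offset (UTC−05:30), 15:45 UTC − 5h30m = 10:15 Mirion Province standard time.
The standard-time date in Mirion Province, 15 October 2031, falls between 23 February and 19 October, so daylight saving is in effect and Mirion Province is at UTC−04:30.
15:45 UTC − 4h30m = 11:15 local.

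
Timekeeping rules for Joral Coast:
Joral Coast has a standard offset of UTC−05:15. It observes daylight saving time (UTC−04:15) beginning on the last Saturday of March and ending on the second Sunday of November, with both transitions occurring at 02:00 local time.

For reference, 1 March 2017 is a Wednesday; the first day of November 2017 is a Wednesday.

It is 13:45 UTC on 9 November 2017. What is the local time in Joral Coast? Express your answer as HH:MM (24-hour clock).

1 March 2017 is a Wednesday, so Saturdays fall on 4, 11, 18, 25; the last is March 25.
1 November 2017 is a Wednesday, so the first Sunday is November 5 and the second is November 12.
At the standard offset (UTC−05:15), 13:45 UTC − 5h15m = 08:30 Joral Coast standard time.
Daylight saving runs 25 March – 12 November; the standard-time date in Joral Coast, 9 November 2017, is inside that window, so Joral Coast is at UTC−04:15.
13:45 UTC − 4h15m = 09:30 local.

09:30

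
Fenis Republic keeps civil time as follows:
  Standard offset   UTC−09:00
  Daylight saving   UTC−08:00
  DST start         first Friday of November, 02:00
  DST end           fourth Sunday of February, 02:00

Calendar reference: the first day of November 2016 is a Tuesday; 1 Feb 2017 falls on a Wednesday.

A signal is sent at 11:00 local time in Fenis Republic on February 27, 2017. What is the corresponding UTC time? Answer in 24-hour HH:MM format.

20:00

1 November 2016 is a Tuesday, so the first Friday is November 4.
1 February 2017 is a Wednesday, so the first Sunday is February 5 and the fourth is February 26.
February 27, 2017 does not fall between 4 November 2016 and 26 February 2017, so daylight saving is not in effect and Fenis Republic is at UTC−09:00.
11:00 local + 9h = 20:00 UTC.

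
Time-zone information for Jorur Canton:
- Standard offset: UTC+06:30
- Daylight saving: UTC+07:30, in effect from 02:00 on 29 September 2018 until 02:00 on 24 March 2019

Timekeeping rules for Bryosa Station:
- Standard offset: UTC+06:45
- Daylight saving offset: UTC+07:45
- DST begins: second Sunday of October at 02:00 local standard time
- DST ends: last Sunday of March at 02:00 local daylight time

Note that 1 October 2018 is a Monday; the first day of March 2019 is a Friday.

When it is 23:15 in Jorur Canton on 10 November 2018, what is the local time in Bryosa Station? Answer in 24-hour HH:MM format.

10 November 2018 lies within the daylight-saving period (29 September 2018 – 24 March 2019), so Jorur Canton is on daylight time, UTC+07:30.
23:15 Jorur Canton − 7h30m = 15:45 UTC.
1 October 2018 is a Monday, so the first Sunday is October 7 and the second is October 14.
1 March 2019 is a Friday, so Sundays fall on 3, 10, 17, 24, 31; the last is March 31.
At the standard offset (UTC+06:45), 15:45 UTC + 6h45m = 22:30 Bryosa Station standard time.
The standard-time date in Bryosa Station, 10 November 2018, falls between 14 October 2018 and 31 March 2019, so daylight saving is in effect and Bryosa Station is at UTC+07:45.
15:45 UTC + 7h45m = 23:30 Bryosa Station.

23:30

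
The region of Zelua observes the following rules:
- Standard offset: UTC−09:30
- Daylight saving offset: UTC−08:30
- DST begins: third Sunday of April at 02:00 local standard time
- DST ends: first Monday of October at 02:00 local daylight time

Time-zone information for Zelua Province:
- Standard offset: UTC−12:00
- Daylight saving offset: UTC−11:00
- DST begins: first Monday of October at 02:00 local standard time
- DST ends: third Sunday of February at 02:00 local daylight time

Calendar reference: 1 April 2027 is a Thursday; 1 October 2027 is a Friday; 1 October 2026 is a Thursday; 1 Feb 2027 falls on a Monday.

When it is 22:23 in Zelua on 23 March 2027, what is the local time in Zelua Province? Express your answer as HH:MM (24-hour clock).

1 April 2027 is a Thursday, so the first Sunday is April 4 and the third is April 18.
1 October 2027 is a Friday, so the first Monday is October 4.
Daylight saving runs 18 April – 4 October; 23 March 2027 is outside that window, so Zelua is on standard time at UTC−09:30.
22:23 Zelua + 9h30m = 07:53 UTC (rolling into the next day, 24 March 2027).
1 October 2026 is a Thursday, so the first Monday is October 5.
1 February 2027 is a Monday, so the first Sunday is February 7 and the third is February 21.
At the standard offset (UTC−12:00), 07:53 UTC − 12h = 19:53 Zelua Province standard time (rolling into the previous day, 23 March 2027).
The standard-time date in Zelua Province, 23 March 2027, is outside the daylight-saving period (5 October 2026 – 21 February 2027), so Zelua Province is on standard time, UTC−12:00.
07:53 UTC − 12h = 19:53 Zelua Province (rolling into the previous day, 23 March 2027).

19:53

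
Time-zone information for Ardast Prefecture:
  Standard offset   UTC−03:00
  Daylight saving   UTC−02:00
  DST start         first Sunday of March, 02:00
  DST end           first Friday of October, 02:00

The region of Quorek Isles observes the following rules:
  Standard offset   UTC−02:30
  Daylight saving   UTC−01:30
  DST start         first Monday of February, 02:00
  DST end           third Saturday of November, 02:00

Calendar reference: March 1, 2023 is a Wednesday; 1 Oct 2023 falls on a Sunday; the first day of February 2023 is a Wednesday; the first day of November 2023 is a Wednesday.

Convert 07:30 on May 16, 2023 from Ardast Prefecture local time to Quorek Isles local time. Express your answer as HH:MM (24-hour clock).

08:00

1 March 2023 is a Wednesday, so the first Sunday is March 5.
1 October 2023 is a Sunday, so the first Friday is October 6.
May 16, 2023 lies within the daylight-saving period (5 March – 6 October), so Ardast Prefecture is on daylight time, UTC−02:00.
07:30 Ardast Prefecture + 2h = 09:30 UTC.
1 February 2023 is a Wednesday, so the first Monday is February 6.
1 November 2023 is a Wednesday, so the first Saturday is November 4 and the third is November 18.
At the standard offset (UTC−02:30), 09:30 UTC − 2h30m = 07:00 Quorek Isles standard time.
The standard-time date in Quorek Isles, May 16, 2023, falls between 6 February and 18 November, so daylight saving is in effect and Quorek Isles is at UTC−01:30.
09:30 UTC − 1h30m = 08:00 Quorek Isles.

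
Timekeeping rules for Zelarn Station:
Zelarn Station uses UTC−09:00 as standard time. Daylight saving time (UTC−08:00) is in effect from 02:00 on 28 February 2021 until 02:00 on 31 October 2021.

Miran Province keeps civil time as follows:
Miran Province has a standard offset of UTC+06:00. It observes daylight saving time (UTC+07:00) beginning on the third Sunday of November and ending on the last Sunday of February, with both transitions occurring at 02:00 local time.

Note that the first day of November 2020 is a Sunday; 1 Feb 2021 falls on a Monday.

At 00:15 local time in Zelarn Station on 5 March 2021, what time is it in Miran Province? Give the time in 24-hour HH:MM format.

Daylight saving runs 28 February – 31 October; 5 March 2021 is inside that window, so Zelarn Station is at UTC−08:00.
00:15 Zelarn Station + 8h = 08:15 UTC.
1 November 2020 is a Sunday, so the first Sunday is November 1 and the third is November 15.
1 February 2021 is a Monday, so Sundays fall on 7, 14, 21, 28; the last is February 28.
At the standard offset (UTC+06:00), 08:15 UTC + 6h = 14:15 Miran Province standard time.
The standard-time date in Miran Province, 5 March 2021, does not fall between 15 November 2020 and 28 February 2021, so daylight saving is not in effect and Miran Province is at UTC+06:00.
08:15 UTC + 6h = 14:15 Miran Province.

14:15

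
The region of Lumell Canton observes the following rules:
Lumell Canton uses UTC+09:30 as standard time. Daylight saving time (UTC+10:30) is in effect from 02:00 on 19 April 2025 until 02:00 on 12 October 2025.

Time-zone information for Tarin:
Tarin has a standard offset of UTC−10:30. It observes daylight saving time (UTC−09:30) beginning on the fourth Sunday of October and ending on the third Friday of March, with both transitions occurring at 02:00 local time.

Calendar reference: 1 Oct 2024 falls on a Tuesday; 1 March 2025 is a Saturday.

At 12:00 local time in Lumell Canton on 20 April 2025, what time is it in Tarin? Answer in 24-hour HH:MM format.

15:00

20 April 2025 falls between 19 April and 12 October, so daylight saving is in effect and Lumell Canton is at UTC+10:30.
12:00 Lumell Canton − 10h30m = 01:30 UTC.
1 October 2024 is a Tuesday, so the first Sunday is October 6 and the fourth is October 27.
1 March 2025 is a Saturday, so the first Friday is March 7 and the third is March 21.
At the standard offset (UTC−10:30), 01:30 UTC − 10h30m = 15:00 Tarin standard time (rolling into the previous day, 19 April 2025).
The standard-time date in Tarin, 19 April 2025, does not fall between 27 October 2024 and 21 March 2025, so daylight saving is not in effect and Tarin is at UTC−10:30.
01:30 UTC − 10h30m = 15:00 Tarin (rolling into the previous day, 19 April 2025).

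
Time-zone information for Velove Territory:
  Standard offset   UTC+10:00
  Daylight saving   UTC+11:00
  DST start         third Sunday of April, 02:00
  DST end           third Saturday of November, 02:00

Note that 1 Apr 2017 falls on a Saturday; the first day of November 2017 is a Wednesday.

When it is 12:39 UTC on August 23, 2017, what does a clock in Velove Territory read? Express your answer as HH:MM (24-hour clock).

23:39

1 April 2017 is a Saturday, so the first Sunday is April 2 and the third is April 16.
1 November 2017 is a Wednesday, so the first Saturday is November 4 and the third is November 18.
At the standard offset (UTC+10:00), 12:39 UTC + 10h = 22:39 Velove Territory standard time.
Daylight saving runs 16 April – 18 November; the standard-time date in Velove Territory, August 23, 2017, is inside that window, so Velove Territory is at UTC+11:00.
12:39 UTC + 11h = 23:39 local.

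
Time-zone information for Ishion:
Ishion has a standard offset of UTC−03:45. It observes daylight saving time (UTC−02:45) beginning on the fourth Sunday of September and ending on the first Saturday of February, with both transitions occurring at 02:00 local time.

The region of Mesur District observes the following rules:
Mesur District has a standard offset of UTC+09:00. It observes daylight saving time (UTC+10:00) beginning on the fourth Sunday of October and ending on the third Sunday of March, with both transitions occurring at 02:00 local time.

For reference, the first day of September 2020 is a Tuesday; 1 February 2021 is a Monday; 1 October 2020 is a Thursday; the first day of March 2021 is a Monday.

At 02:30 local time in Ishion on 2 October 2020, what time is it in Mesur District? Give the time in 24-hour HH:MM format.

1 September 2020 is a Tuesday, so the first Sunday is September 6 and the fourth is September 27.
1 February 2021 is a Monday, so the first Saturday is February 6.
2 October 2020 falls between 27 September 2020 and 6 February 2021, so daylight saving is in effect and Ishion is at UTC−02:45.
02:30 Ishion + 2h45m = 05:15 UTC.
1 October 2020 is a Thursday, so the first Sunday is October 4 and the fourth is October 25.
1 March 2021 is a Monday, so the first Sunday is March 7 and the third is March 21.
At the standard offset (UTC+09:00), 05:15 UTC + 9h = 14:15 Mesur District standard time.
The standard-time date in Mesur District, 2 October 2020, is outside the daylight-saving period (25 October 2020 – 21 March 2021), so Mesur District is on standard time, UTC+09:00.
05:15 UTC + 9h = 14:15 Mesur District.

14:15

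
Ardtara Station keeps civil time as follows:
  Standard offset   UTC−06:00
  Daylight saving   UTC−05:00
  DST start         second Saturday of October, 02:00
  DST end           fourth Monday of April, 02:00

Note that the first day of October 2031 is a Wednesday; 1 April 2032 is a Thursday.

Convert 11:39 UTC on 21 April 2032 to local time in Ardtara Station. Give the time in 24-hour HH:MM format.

06:39

1 October 2031 is a Wednesday, so the first Saturday is October 4 and the second is October 11.
1 April 2032 is a Thursday, so the first Monday is April 5 and the fourth is April 26.
At the standard offset (UTC−06:00), 11:39 UTC − 6h = 05:39 Ardtara Station standard time.
Daylight saving runs 11 October 2031 – 26 April 2032; the standard-time date in Ardtara Station, 21 April 2032, is inside that window, so Ardtara Station is at UTC−05:00.
11:39 UTC − 5h = 06:39 local.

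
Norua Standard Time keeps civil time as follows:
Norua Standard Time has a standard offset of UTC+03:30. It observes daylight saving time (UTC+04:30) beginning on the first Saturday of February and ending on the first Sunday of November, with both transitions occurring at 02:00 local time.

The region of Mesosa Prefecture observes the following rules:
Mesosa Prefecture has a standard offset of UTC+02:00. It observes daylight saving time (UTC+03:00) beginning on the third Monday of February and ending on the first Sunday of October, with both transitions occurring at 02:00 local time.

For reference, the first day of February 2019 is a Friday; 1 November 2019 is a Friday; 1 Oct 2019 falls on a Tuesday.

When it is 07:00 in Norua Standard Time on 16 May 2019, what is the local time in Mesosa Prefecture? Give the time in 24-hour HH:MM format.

1 February 2019 is a Friday, so the first Saturday is February 2.
1 November 2019 is a Friday, so the first Sunday is November 3.
16 May 2019 lies within the daylight-saving period (2 February – 3 November), so Norua Standard Time is on daylight time, UTC+04:30.
07:00 Norua Standard Time − 4h30m = 02:30 UTC.
1 February 2019 is a Friday, so the first Monday is February 4 and the third is February 18.
1 October 2019 is a Tuesday, so the first Sunday is October 6.
At the standard offset (UTC+02:00), 02:30 UTC + 2h = 04:30 Mesosa Prefecture standard time.
The standard-time date in Mesosa Prefecture, 16 May 2019, falls between 18 February and 6 October, so daylight saving is in effect and Mesosa Prefecture is at UTC+03:00.
02:30 UTC + 3h = 05:30 Mesosa Prefecture.

05:30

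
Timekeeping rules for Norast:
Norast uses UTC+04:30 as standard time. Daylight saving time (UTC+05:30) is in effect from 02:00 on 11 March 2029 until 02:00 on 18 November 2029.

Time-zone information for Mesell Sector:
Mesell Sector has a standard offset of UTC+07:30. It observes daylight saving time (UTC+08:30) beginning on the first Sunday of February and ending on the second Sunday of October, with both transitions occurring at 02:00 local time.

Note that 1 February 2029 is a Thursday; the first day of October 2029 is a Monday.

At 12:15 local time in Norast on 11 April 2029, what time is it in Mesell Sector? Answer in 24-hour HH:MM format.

15:15

11 April 2029 falls between 11 March and 18 November, so daylight saving is in effect and Norast is at UTC+05:30.
12:15 Norast − 5h30m = 06:45 UTC.
1 February 2029 is a Thursday, so the first Sunday is February 4.
1 October 2029 is a Monday, so the first Sunday is October 7 and the second is October 14.
At the standard offset (UTC+07:30), 06:45 UTC + 7h30m = 14:15 Mesell Sector standard time.
The standard-time date in Mesell Sector, 11 April 2029, lies within the daylight-saving period (4 February – 14 October), so Mesell Sector is on daylight time, UTC+08:30.
06:45 UTC + 8h30m = 15:15 Mesell Sector.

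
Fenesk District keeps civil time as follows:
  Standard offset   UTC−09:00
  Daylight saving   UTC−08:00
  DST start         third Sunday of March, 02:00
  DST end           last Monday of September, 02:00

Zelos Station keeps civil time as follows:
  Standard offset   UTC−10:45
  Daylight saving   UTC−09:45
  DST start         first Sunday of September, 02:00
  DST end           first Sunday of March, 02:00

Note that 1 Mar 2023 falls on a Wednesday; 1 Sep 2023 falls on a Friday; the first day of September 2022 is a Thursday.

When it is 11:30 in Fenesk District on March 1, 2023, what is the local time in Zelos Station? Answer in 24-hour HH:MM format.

10:45

1 March 2023 is a Wednesday, so the first Sunday is March 5 and the third is March 19.
1 September 2023 is a Friday, so Mondays fall on 4, 11, 18, 25; the last is September 25.
March 1, 2023 does not fall between 19 March and 25 September, so daylight saving is not in effect and Fenesk District is at UTC−09:00.
11:30 Fenesk District + 9h = 20:30 UTC.
1 September 2022 is a Thursday, so the first Sunday is September 4.
1 March 2023 is a Wednesday, so the first Sunday is March 5.
At the standard offset (UTC−10:45), 20:30 UTC − 10h45m = 09:45 Zelos Station standard time.
The standard-time date in Zelos Station, March 1, 2023, falls between 4 September 2022 and 5 March 2023, so daylight saving is in effect and Zelos Station is at UTC−09:45.
20:30 UTC − 9h45m = 10:45 Zelos Station.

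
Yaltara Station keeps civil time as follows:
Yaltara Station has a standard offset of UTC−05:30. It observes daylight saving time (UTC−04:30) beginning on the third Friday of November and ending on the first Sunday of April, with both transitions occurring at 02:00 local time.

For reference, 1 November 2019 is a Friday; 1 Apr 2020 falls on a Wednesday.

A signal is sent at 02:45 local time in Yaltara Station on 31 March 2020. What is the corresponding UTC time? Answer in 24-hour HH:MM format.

1 November 2019 is a Friday, so the first Friday is November 1 and the third is November 15.
1 April 2020 is a Wednesday, so the first Sunday is April 5.
31 March 2020 falls between 15 November 2019 and 5 April 2020, so daylight saving is in effect and Yaltara Station is at UTC−04:30.
02:45 local + 4h30m = 07:15 UTC.

07:15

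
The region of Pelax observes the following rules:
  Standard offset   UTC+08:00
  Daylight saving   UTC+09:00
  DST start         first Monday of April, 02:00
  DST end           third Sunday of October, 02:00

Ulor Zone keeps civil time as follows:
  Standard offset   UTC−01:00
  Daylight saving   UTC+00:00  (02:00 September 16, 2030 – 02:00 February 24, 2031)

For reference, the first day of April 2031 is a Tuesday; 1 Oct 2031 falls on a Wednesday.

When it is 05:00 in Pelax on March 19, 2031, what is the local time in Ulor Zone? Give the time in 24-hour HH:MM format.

1 April 2031 is a Tuesday, so the first Monday is April 7.
1 October 2031 is a Wednesday, so the first Sunday is October 5 and the third is October 19.
March 19, 2031 is outside the daylight-saving period (7 April – 19 October), so Pelax is on standard time, UTC+08:00.
05:00 Pelax − 8h = 21:00 UTC (rolling into the previous day, 18 March 2031).
At the standard offset (UTC−01:00), 21:00 UTC − 1h = 20:00 Ulor Zone standard time.
The standard-time date in Ulor Zone, March 18, 2031, is outside the daylight-saving period (16 September 2030 – 24 February 2031), so Ulor Zone is on standard time, UTC−01:00.
21:00 UTC − 1h = 20:00 Ulor Zone.

20:00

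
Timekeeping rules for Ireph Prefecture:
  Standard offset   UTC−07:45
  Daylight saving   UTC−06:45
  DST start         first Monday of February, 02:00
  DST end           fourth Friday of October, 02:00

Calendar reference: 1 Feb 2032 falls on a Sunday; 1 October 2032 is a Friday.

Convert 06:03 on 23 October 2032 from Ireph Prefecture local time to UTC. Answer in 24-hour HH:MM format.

1 February 2032 is a Sunday, so the first Monday is February 2.
1 October 2032 is a Friday, so the first Friday is October 1 and the fourth is October 22.
Daylight saving runs 2 February – 22 October; 23 October 2032 is outside that window, so Ireph Prefecture is on standard time at UTC−07:45.
06:03 local + 7h45m = 13:48 UTC.

13:48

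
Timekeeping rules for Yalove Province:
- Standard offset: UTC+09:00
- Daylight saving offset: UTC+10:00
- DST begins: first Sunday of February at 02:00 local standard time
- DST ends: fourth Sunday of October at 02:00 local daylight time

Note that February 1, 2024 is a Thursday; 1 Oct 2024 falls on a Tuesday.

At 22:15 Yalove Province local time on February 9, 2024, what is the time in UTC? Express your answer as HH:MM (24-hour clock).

12:15

1 February 2024 is a Thursday, so the first Sunday is February 4.
1 October 2024 is a Tuesday, so the first Sunday is October 6 and the fourth is October 27.
February 9, 2024 lies within the daylight-saving period (4 February – 27 October), so Yalove Province is on daylight time, UTC+10:00.
22:15 local − 10h = 12:15 UTC.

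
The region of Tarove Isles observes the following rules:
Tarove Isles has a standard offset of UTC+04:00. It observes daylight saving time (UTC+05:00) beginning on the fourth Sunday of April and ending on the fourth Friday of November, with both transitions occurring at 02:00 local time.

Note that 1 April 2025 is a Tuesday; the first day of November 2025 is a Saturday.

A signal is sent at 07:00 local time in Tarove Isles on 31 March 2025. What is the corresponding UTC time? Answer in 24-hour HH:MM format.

03:00

1 April 2025 is a Tuesday, so the first Sunday is April 6 and the fourth is April 27.
1 November 2025 is a Saturday, so the first Friday is November 7 and the fourth is November 28.
Daylight saving runs 27 April – 28 November; 31 March 2025 is outside that window, so Tarove Isles is on standard time at UTC+04:00.
07:00 local − 4h = 03:00 UTC.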